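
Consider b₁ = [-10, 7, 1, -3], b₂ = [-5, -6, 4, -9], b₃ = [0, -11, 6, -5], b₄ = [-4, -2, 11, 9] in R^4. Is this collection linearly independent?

Row-reduce the matrix whose columns are b₁, b₂, b₃, b₄.
The reduction yields 4 nonzero rows, so the rank is 4.
Since rank = 4 (the number of vectors), the set is linearly independent.

linearly independent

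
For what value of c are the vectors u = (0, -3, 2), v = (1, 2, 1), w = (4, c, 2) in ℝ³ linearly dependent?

c = 11

Dependence holds iff the 3×3 matrix [u v w] is singular.
The determinant works out to 2*c - 22.
Solving 2*c - 22 = 0 yields c = 11.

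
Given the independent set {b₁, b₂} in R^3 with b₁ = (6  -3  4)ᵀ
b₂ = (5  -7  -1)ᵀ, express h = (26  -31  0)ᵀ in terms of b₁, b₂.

h = b₁ + 4b₂

Set up the augmented matrix [b₁ | b₂ | h] and row-reduce.
Row-reducing the augmented matrix gives the unique coefficients (a₁, a₂) = (1, 4).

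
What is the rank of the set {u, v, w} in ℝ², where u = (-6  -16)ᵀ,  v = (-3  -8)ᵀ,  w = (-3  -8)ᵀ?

1

Row-reduce the 3×2 matrix with these as rows.
Reduction leaves 1 leading entry, giving rank 1.
(With 3 elements in a 2-dimensional space the rank is at most 2.)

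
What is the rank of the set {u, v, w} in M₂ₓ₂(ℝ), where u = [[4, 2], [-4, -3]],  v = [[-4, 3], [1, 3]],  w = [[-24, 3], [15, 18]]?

2

Use coordinates relative to {E₁₁, E₁₂, E₂₁, E₂₂}.
Apply Gaussian elimination to the matrix whose rows are u, v, w.
Reduction leaves 2 leading entries, giving rank 2.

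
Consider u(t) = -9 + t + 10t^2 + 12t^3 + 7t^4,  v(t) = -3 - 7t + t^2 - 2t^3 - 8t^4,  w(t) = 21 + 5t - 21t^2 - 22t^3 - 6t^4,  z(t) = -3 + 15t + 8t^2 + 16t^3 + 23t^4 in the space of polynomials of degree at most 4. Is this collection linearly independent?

linearly dependent

Write each element as a coordinate vector in ℝ⁵ using {1, t, …, t^4}.
Place the vectors as rows of a 4×5 matrix and reduce to echelon form.
The reduction yields 2 nonzero rows, so the rank is 2.
Since rank 2 < 4, the set is linearly dependent.
Indeed 2u + v + w = 0.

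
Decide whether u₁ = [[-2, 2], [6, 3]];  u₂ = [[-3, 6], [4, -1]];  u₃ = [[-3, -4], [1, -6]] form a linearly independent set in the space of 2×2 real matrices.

linearly independent

Write each element as a coordinate vector in ℝ⁴ using {E₁₁, E₁₂, E₂₁, E₂₂}.
Place the vectors as rows of a 3×4 matrix and reduce to echelon form.
The reduction yields 3 nonzero rows, so the rank is 3.
Since rank = 3 (the number of vectors), the set is linearly independent.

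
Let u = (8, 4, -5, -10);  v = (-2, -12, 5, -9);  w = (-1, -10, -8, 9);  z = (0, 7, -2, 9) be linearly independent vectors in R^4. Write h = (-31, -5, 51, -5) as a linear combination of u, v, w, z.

Since u, v, w, z are independent, the coefficients expressing h are uniquely determined by a linear system.
Row-reducing the augmented matrix gives the unique coefficients (α₁, …, α₄) = (-4, 1, -3, -1).

h = -4u + v - 3w - z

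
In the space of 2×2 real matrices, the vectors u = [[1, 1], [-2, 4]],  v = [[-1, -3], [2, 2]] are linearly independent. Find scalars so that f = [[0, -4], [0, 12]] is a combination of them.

Work in coordinates with respect to the standard basis {E₁₁, E₁₂, E₂₁, E₂₂}.
Set up the augmented matrix [u | v | f] and row-reduce.
Back-substitution yields (c₁, c₂) = (2, 2).

f = 2u + 2v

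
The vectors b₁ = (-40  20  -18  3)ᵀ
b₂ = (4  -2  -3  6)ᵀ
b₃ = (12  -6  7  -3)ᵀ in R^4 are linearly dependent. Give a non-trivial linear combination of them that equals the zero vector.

Write the vectors as columns of a matrix and find a nonzero vector in its null space.
One solution (up to scaling) is (1, 1, 3).

b₁ + b₂ + 3b₃ = 0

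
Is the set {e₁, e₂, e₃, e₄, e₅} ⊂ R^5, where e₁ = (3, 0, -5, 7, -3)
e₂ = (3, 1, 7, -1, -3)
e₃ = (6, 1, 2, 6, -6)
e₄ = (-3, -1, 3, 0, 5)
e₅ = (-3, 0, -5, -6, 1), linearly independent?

linearly dependent

Row-reduce the matrix whose columns are e₁, e₂, e₃, e₄, e₅.
The reduction yields 3 nonzero rows, so the rank is 3.
Since rank 3 < 5, the set is linearly dependent.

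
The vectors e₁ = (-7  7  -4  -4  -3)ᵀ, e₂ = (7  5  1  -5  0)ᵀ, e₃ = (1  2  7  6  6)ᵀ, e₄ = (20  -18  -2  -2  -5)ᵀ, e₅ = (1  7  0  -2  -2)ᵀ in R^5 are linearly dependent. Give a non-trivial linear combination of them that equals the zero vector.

Solve the homogeneous system with e₁, e₂, e₃, e₄, e₅ as columns by row-reducing the coefficient matrix.
One solution (up to scaling) is (3, 0, 2, 1, -1).

3e₁ + 2e₃ + e₄ - e₅ = 0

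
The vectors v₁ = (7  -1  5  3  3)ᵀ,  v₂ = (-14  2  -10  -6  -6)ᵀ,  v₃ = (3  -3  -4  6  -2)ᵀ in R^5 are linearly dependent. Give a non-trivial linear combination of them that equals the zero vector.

Solve the homogeneous system with v₁, v₂, v₃ as columns by row-reducing the coefficient matrix.
One solution (up to scaling) is (2, 1, 0).

2v₁ + v₂ = 0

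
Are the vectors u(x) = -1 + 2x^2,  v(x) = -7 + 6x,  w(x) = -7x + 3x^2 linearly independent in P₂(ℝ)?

linearly independent

Take coordinates with respect to the standard basis {1, x, x^2}.
Place the vectors as rows of a 3×3 matrix and reduce to echelon form.
The reduction yields 3 nonzero rows, so the rank is 3.
Since rank = 3 (the number of vectors), the set is linearly independent.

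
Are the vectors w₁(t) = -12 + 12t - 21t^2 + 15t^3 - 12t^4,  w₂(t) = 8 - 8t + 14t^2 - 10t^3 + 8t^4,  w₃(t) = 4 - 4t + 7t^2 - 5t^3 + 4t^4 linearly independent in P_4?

linearly dependent

Take coordinates with respect to the standard basis {1, t, …, t^4}.
Place the vectors as rows of a 3×5 matrix and reduce to echelon form.
The reduction yields 1 nonzero row, so the rank is 1.
Since rank 1 < 3, the set is linearly dependent.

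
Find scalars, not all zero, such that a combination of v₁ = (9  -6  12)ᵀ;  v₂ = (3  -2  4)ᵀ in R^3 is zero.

Row-reduce the matrix with v₁, v₂ as columns; the null space gives the coefficients.
One solution (up to scaling) is (1, -3).

v₁ - 3v₂ = 0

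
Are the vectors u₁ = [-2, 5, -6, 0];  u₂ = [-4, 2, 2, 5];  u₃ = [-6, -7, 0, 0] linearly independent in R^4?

Place the vectors as rows of a 3×4 matrix and reduce to echelon form.
The reduction yields 3 nonzero rows, so the rank is 3.
Since rank = 3 (the number of vectors), the set is linearly independent.

linearly independent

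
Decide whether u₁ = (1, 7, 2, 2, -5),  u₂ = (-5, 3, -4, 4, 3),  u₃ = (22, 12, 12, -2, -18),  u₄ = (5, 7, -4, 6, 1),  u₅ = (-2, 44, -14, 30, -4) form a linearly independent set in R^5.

Place the vectors as rows of a 5×5 matrix and reduce to echelon form.
The reduction yields 3 nonzero rows, so the rank is 3.
Since rank 3 < 5, the set is linearly dependent.

linearly dependent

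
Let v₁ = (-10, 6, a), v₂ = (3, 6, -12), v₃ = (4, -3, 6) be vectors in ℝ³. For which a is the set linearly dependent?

a = -12

Place the vectors as rows of a 3×3 matrix; dependence ⇔ determinant zero.
The determinant works out to -33*a - 396.
Solving -33*a - 396 = 0 yields a = -12.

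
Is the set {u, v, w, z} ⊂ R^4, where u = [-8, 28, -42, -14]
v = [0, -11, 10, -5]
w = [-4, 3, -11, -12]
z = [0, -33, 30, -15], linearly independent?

Place the vectors as rows of a 4×4 matrix and reduce to echelon form.
The reduction yields 2 nonzero rows, so the rank is 2.
Since rank 2 < 4, the set is linearly dependent.
Indeed u + 2v - 2w = 0.

linearly dependent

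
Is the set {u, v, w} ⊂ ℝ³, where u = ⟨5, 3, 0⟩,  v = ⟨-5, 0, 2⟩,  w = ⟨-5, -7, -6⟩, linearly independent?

The matrix [u|v|w] has determinant -50.
A nonzero determinant means the columns are linearly independent.

linearly independent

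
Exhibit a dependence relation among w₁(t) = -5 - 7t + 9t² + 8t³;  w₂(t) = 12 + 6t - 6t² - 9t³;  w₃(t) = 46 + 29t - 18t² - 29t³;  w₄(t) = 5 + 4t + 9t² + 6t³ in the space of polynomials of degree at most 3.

Pass to coordinate vectors relative to the basis {1, t, …, t³}.
Write the vectors as columns of a matrix and find a nonzero vector in its null space.
One solution (up to scaling) is (1, -3, 1, -1).

w₁ - 3w₂ + w₃ - w₄ = 0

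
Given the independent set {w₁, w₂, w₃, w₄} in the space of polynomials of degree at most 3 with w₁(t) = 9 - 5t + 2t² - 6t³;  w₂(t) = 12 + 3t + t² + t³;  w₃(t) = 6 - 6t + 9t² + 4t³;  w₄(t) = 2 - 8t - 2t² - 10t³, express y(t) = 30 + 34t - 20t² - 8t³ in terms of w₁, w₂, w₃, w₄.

Take coordinate vectors relative to {1, t, …, t³}.
Solve the system with w₁, w₂, w₃, w₄ as columns and y as the right-hand side.
Row-reducing the augmented matrix gives the unique coefficients (a₁, …, a₄) = (4, 2, -4, -3).

y = 4w₁ + 2w₂ - 4w₃ - 3w₄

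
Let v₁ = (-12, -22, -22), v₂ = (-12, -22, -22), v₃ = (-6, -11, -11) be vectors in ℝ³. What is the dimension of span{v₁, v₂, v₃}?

dim = 1

Row-reduce the 3×3 matrix with these as rows.
Exactly 1 pivot survives; hence the rank is 1.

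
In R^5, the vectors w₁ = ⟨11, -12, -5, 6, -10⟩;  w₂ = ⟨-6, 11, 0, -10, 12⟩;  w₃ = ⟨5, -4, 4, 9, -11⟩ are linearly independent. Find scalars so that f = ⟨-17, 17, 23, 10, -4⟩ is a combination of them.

f = -3w₁ - w₂ + 2w₃

Set up the augmented matrix [w₁ | w₂ | w₃ | f] and row-reduce.
The system has the unique solution (a₁, a₂, a₃) = (-3, -1, 2).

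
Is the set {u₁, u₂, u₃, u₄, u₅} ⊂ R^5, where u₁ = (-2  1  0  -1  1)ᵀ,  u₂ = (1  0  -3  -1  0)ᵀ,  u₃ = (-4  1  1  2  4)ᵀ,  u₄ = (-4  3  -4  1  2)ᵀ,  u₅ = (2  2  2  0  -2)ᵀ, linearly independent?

The matrix [u₁|u₂|u₃|u₄|u₅] has determinant 244.
A nonzero determinant means the columns are linearly independent.

linearly independent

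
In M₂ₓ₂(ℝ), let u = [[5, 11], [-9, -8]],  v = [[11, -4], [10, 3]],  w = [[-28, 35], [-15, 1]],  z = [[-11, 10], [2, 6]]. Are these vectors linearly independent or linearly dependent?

Write each element as a coordinate vector in ℝ⁴ using {E₁₁, E₁₂, E₂₁, E₂₂}.
Row-reduce the matrix whose columns are u, v, w, z.
The reduction yields 3 nonzero rows, so the rank is 3.
Since rank 3 < 4, the set is linearly dependent.

linearly dependent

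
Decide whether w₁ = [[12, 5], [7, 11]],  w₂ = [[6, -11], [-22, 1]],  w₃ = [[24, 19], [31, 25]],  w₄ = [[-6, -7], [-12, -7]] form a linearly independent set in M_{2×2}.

Write each element as a coordinate vector in ℝ⁴ using {E₁₁, E₁₂, E₂₁, E₂₂}.
Place the vectors as rows of a 4×4 matrix and reduce to echelon form.
The reduction yields 2 nonzero rows, so the rank is 2.
Since rank 2 < 4, the set is linearly dependent.
Indeed 7w₁ - 2w₂ - 3w₃ = 0.

linearly dependent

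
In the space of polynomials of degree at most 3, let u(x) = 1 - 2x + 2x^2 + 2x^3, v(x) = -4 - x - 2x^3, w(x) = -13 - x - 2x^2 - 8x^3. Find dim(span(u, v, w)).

Represent each element by its coordinate vector in ℝ⁴.
Form the matrix with u, v, w as columns and reduce.
The echelon form has 2 nonzero rows, so the rank is 2.

2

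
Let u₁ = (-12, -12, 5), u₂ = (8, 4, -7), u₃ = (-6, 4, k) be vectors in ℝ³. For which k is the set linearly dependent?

Dependence holds iff the 3×3 matrix [u₁ u₂ u₃] is singular.
Cofactor expansion gives det = 48*k - 560.
Setting this to zero gives k = 35/3.

k = 35/3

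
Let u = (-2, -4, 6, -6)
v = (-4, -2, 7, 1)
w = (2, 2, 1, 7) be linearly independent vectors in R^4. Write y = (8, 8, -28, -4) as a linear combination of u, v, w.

y = -2u - 2v - 2w

Set up the augmented matrix [u | v | w | y] and row-reduce.
The system has the unique solution (a₁, a₂, a₃) = (-2, -2, -2).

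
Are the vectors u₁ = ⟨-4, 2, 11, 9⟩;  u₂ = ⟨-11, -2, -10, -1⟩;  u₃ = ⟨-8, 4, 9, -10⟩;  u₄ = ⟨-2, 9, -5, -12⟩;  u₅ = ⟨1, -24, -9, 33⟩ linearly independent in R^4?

There are 5 vectors in a 4-dimensional space, so they cannot be linearly independent.

linearly dependent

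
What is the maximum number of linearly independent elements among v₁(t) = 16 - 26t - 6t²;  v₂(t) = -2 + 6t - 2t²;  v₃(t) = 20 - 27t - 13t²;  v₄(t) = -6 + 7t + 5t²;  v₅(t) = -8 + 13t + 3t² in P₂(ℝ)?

Pass to coordinate vectors with respect to the basis {1, t, t²}.
Form the matrix with v₁, v₂, v₃, v₄, v₅ as columns and reduce.
Reduction leaves 2 leading entries, giving rank 2.
(With 5 elements in a 3-dimensional space the rank is at most 3.)

2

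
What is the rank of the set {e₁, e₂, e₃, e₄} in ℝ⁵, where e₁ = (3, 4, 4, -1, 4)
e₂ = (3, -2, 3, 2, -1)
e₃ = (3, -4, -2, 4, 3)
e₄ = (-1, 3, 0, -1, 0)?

rank 4

Apply Gaussian elimination to the matrix whose rows are e₁, e₂, e₃, e₄.
The echelon form has 4 nonzero rows, so the rank is 4.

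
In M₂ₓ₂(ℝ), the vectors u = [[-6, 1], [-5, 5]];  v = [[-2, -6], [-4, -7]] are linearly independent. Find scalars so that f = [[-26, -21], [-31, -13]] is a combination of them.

f = 3u + 4v

Identify each element with its coordinate vector in ℝ⁴ via {E₁₁, E₁₂, E₂₁, E₂₂}.
Set up the augmented matrix [u | v | f] and row-reduce.
Row-reducing the augmented matrix gives the unique coefficients (α₁, α₂) = (3, 4).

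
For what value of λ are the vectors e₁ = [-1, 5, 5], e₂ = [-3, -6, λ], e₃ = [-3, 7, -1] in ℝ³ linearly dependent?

Place the vectors as rows of a 3×3 matrix; dependence ⇔ determinant zero.
Cofactor expansion gives det = -8*λ - 216.
Solving -8*λ - 216 = 0 yields λ = -27.

λ = -27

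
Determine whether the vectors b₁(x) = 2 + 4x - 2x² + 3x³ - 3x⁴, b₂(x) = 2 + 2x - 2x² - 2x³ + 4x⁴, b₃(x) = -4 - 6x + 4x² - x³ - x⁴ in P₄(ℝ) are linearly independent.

Write each element as a coordinate vector in ℝ⁵ using {1, x, …, x⁴}.
Row-reduce the matrix whose columns are b₁, b₂, b₃.
The reduction yields 2 nonzero rows, so the rank is 2.
Since rank 2 < 3, the set is linearly dependent.

linearly dependent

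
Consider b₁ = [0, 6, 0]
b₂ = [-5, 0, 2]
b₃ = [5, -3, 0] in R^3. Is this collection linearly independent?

linearly independent

The matrix [b₁|b₂|b₃] has determinant 60.
A nonzero determinant means the columns are linearly independent.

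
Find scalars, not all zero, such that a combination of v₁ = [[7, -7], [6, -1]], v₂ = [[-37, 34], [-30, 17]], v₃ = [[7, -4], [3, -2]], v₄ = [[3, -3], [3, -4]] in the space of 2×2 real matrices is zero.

3v₁ + v₂ + v₃ + 3v₄ = 0

Pass to coordinate vectors relative to the basis {E₁₁, E₁₂, E₂₁, E₂₂}.
Solve the homogeneous system with v₁, v₂, v₃, v₄ as columns by row-reducing the coefficient matrix.
The free variable yields coefficients (3, 1, 1, 3) (any nonzero multiple also works).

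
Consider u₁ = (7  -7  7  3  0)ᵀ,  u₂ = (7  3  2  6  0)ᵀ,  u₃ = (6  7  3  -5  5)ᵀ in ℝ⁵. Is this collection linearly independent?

Row-reduce the matrix whose columns are u₁, u₂, u₃.
The reduction yields 3 nonzero rows, so the rank is 3.
Since rank = 3 (the number of vectors), the set is linearly independent.

linearly independent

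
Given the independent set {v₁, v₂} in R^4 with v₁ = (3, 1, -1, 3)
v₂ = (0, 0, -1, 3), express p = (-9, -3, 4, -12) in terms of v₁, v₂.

Solve the system with v₁, v₂ as columns and p as the right-hand side.
Row-reducing the augmented matrix gives the unique coefficients (a₁, a₂) = (-3, -1).

p = -3v₁ - v₂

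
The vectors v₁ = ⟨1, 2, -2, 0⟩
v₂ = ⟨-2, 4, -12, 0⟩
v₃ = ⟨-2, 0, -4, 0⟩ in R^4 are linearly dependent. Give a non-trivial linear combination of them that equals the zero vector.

2v₁ - v₂ + 2v₃ = 0

Set up α₁v₁ + … + α₃v₃ = 0 and solve the homogeneous system.
A generator of the null space is (2, -1, 2).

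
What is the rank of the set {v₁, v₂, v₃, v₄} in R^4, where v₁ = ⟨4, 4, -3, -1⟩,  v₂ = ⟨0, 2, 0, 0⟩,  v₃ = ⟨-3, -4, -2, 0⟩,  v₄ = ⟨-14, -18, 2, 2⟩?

3

Apply Gaussian elimination to the matrix whose rows are v₁, v₂, v₃, v₄.
The echelon form has 3 nonzero rows, so the rank is 3.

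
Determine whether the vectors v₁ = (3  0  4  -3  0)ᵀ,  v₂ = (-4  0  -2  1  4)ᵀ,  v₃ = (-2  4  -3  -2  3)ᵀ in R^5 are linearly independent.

linearly independent

Place the vectors as rows of a 3×5 matrix and reduce to echelon form.
The reduction yields 3 nonzero rows, so the rank is 3.
Since rank = 3 (the number of vectors), the set is linearly independent.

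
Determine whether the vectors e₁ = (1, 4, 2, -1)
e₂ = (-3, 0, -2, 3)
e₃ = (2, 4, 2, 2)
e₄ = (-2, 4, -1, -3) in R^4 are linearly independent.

Form the 4×4 matrix with these as columns; its determinant is 88.
A nonzero determinant means the columns are linearly independent.

linearly independent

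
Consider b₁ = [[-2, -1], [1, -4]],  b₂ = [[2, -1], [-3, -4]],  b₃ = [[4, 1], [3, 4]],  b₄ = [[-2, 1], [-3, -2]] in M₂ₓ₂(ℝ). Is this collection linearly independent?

linearly independent

Write each element as a coordinate vector in ℝ⁴ using {E₁₁, E₁₂, E₂₁, E₂₂}.
The matrix [b₁|b₂|b₃|b₄] has determinant -144.
A nonzero determinant means the columns are linearly independent.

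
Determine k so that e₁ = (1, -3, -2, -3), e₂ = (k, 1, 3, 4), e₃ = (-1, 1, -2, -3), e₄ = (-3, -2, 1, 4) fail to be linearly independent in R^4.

k = 11/10

The set is linearly dependent precisely when det[e₁; e₂; e₃; e₄] = 0.
Expanding, det = 22 - 20*k.
Solving 22 - 20*k = 0 yields k = 11/10.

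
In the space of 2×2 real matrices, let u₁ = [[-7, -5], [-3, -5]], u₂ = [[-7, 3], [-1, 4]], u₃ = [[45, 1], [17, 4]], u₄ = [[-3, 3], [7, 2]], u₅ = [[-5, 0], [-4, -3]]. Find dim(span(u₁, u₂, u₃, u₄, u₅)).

Use coordinates relative to {E₁₁, E₁₂, E₂₁, E₂₂}.
Put the 4×5 matrix [u₁|u₂|u₃|u₄|u₅] into echelon form.
There are 4 pivot columns, so rank = 4.
(With 5 elements in a 4-dimensional space the rank is at most 4.)

4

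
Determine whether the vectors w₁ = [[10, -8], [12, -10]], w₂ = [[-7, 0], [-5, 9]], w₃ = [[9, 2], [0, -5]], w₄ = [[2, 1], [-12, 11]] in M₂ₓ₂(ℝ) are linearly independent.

Take coordinates with respect to the standard basis {E₁₁, E₁₂, E₂₁, E₂₂}.
The matrix [w₁|w₂|w₃|w₄] has determinant -1164.
A nonzero determinant means the columns are linearly independent.

linearly independent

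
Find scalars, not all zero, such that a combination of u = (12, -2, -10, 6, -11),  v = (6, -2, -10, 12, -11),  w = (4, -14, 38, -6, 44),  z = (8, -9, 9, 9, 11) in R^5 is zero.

2v + w - 2z = 0

Write the vectors as columns of a matrix and find a nonzero vector in its null space.
One solution (up to scaling) is (0, 2, 1, -2).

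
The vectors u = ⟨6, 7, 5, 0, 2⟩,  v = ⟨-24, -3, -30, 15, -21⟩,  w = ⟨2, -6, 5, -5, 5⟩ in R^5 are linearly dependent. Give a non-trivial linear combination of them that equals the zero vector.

3u + v + 3w = 0

Solve the homogeneous system with u, v, w as columns by row-reducing the coefficient matrix.
One solution (up to scaling) is (3, 1, 3).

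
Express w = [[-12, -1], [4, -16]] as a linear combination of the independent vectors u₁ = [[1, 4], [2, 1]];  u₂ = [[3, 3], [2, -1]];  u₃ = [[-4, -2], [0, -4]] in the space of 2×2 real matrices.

Work in coordinates with respect to the standard basis {E₁₁, E₁₂, E₂₁, E₂₂}.
Since u₁, u₂, u₃ are independent, the coefficients expressing w are uniquely determined by a linear system.
Back-substitution yields (c₁, c₂, c₃) = (1, 1, 4).

w = u₁ + u₂ + 4u₃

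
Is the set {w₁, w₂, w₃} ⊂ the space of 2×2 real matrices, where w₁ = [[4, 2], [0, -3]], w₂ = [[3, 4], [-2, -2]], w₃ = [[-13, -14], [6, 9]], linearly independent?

Write each element as a coordinate vector in ℝ⁴ using {E₁₁, E₁₂, E₂₁, E₂₂}.
Row-reduce the matrix whose columns are w₁, w₂, w₃.
The reduction yields 2 nonzero rows, so the rank is 2.
Since rank 2 < 3, the set is linearly dependent.

linearly dependent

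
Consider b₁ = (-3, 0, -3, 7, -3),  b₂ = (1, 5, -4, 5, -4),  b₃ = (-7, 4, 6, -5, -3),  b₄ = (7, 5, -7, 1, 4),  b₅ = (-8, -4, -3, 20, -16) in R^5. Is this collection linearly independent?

linearly dependent

The matrix [b₁|b₂|b₃|b₄|b₅] has determinant 0.
A zero determinant means the columns are linearly dependent.
Indeed b₁ + 2b₂ - b₃ - 2b₄ - b₅ = 0.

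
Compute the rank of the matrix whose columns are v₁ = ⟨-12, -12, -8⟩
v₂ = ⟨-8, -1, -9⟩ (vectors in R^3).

Form the matrix with v₁, v₂ as columns and reduce.
The echelon form has 2 nonzero rows, so the rank is 2.

2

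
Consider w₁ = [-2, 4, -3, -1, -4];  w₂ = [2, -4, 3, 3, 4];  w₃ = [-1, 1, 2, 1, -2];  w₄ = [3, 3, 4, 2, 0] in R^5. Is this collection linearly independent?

linearly independent

Row-reduce the matrix whose columns are w₁, w₂, w₃, w₄.
The reduction yields 4 nonzero rows, so the rank is 4.
Since rank = 4 (the number of vectors), the set is linearly independent.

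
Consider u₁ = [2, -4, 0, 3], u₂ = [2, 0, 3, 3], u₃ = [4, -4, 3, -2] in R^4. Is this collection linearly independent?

linearly independent

Place the vectors as rows of a 3×4 matrix and reduce to echelon form.
The reduction yields 3 nonzero rows, so the rank is 3.
Since rank = 3 (the number of vectors), the set is linearly independent.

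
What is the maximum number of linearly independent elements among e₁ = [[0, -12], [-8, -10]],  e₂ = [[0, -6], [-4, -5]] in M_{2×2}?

1

Represent each element by its coordinate vector in ℝ⁴.
Apply Gaussian elimination to the matrix whose rows are e₁, e₂.
There is 1 pivot column, so rank = 1.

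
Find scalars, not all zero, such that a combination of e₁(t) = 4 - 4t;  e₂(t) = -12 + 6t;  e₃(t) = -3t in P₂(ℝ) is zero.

Write each element as a vector in ℝ³ using {1, t, t²}.
Solve the homogeneous system with e₁, e₂, e₃ as columns by row-reducing the coefficient matrix.
One solution (up to scaling) is (3, 1, -2).

3e₁ + e₂ - 2e₃ = 0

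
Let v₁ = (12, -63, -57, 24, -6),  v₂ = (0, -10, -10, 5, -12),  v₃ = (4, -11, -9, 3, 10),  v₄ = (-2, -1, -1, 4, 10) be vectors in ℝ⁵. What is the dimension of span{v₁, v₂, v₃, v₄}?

Apply Gaussian elimination to the matrix whose rows are v₁, v₂, v₃, v₄.
The echelon form has 3 nonzero rows, so the rank is 3.

dim = 3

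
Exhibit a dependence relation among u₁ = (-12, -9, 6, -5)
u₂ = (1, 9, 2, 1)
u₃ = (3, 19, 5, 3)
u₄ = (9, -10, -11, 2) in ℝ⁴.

Set up α₁u₁ + … + α₄u₄ = 0 and solve the homogeneous system.
A generator of the null space is (1, 0, 1, 1).

u₁ + u₃ + u₄ = 0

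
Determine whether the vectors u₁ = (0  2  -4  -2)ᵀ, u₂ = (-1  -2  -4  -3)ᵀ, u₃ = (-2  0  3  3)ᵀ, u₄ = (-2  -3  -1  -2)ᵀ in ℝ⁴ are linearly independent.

Row-reduce the matrix whose columns are u₁, u₂, u₃, u₄.
The reduction yields 4 nonzero rows, so the rank is 4.
Since rank = 4 (the number of vectors), the set is linearly independent.

linearly independent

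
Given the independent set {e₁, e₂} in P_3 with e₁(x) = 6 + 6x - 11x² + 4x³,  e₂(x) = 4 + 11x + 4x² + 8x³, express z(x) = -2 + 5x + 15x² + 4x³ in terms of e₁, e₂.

z = -e₁ + e₂

Take coordinate vectors relative to {1, x, …, x³}.
Set up the augmented matrix [e₁ | e₂ | z] and row-reduce.
The system has the unique solution (α₁, α₂) = (-1, 1).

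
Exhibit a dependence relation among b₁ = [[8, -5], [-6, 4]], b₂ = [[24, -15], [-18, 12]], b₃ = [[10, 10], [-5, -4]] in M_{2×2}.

Pass to coordinate vectors relative to the basis {E₁₁, E₁₂, E₂₁, E₂₂}.
Write the vectors as columns of a matrix and find a nonzero vector in its null space.
The free variable yields coefficients (3, -1, 0) (any nonzero multiple also works).

3b₁ - b₂ = 0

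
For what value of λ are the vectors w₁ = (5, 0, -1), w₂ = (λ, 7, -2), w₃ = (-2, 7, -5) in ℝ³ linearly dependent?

λ = -17

The vectors are dependent exactly when the determinant of the matrix with rows w₁, w₂, w₃ vanishes.
Cofactor expansion gives det = -7*λ - 119.
This vanishes exactly when λ = -17.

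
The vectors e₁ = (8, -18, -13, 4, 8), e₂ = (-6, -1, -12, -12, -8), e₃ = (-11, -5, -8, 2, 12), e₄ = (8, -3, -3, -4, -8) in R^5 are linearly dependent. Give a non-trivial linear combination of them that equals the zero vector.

e₁ + e₂ - 2e₃ - 3e₄ = 0

Solve the homogeneous system with e₁, e₂, e₃, e₄ as columns by row-reducing the coefficient matrix.
The free variable yields coefficients (1, 1, -2, -3) (any nonzero multiple also works).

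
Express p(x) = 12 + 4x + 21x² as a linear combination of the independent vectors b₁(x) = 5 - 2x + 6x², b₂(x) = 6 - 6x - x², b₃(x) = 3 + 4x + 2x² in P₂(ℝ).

p = 3b₁ - b₂ + b₃

Work in coordinates with respect to the standard basis {1, x, x²}.
Set up the augmented matrix [b₁ | b₂ | b₃ | p] and row-reduce.
Row-reducing the augmented matrix gives the unique coefficients (a₁, a₂, a₃) = (3, -1, 1).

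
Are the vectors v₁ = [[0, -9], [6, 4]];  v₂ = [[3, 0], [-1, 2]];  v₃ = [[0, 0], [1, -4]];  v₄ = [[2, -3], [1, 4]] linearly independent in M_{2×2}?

Write each element as a coordinate vector in ℝ⁴ using {E₁₁, E₁₂, E₂₁, E₂₂}.
Form the 4×4 matrix with these as columns; its determinant is 0.
A zero determinant means the columns are linearly dependent.

linearly dependent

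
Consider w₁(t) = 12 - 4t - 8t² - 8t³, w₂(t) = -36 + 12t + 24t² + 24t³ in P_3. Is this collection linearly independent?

linearly dependent

Take coordinates with respect to the standard basis {1, t, …, t³}.
Place the vectors as rows of a 2×4 matrix and reduce to echelon form.
The reduction yields 1 nonzero row, so the rank is 1.
Since rank 1 < 2, the set is linearly dependent.
Indeed 3w₁ + w₂ = 0.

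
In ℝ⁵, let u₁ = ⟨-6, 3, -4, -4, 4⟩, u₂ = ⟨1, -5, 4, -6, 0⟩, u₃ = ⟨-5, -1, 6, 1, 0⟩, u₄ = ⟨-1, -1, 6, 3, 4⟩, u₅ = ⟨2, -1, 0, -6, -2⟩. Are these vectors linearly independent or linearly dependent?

Form the 5×5 matrix with these as columns; its determinant is 6744.
A nonzero determinant means the columns are linearly independent.

linearly independent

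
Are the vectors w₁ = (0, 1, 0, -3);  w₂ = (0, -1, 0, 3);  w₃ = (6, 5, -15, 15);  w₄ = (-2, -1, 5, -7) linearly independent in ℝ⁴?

linearly dependent

Row-reduce the matrix whose columns are w₁, w₂, w₃, w₄.
The reduction yields 2 nonzero rows, so the rank is 2.
Since rank 2 < 4, the set is linearly dependent.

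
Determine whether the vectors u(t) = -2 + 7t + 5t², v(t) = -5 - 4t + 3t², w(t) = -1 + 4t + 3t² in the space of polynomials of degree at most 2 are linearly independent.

linearly independent

Write each element as a coordinate vector in ℝ³ using {1, t, t²}.
The matrix [u|v|w] has determinant 12.
A nonzero determinant means the columns are linearly independent.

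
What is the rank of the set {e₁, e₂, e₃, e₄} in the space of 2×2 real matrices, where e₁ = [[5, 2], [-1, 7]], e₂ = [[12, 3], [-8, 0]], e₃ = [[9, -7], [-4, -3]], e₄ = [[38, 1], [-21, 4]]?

rank 3

Use coordinates relative to {E₁₁, E₁₂, E₂₁, E₂₂}.
Apply Gaussian elimination to the matrix whose rows are e₁, e₂, e₃, e₄.
There are 3 pivot columns, so rank = 3.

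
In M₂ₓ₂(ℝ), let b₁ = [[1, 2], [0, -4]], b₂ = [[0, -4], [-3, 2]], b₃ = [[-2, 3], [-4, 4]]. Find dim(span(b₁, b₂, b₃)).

3

Represent each element by its coordinate vector in ℝ⁴.
Form the matrix with b₁, b₂, b₃ as columns and reduce.
Exactly 3 pivots survive; hence the rank is 3.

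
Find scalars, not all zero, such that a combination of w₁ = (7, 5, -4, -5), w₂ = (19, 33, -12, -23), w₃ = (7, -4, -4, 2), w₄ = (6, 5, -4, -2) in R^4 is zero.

3w₁ - w₂ - 2w₃ + 2w₄ = 0

Set up α₁w₁ + … + α₄w₄ = 0 and solve the homogeneous system.
One solution (up to scaling) is (3, -1, -2, 2).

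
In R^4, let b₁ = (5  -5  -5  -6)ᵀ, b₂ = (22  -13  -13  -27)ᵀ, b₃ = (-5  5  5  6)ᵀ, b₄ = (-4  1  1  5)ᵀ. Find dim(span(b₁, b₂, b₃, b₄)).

2

Form the matrix with b₁, b₂, b₃, b₄ as columns and reduce.
The echelon form has 2 nonzero rows, so the rank is 2.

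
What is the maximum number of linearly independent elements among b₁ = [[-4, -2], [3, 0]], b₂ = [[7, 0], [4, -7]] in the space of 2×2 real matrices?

Pass to coordinate vectors with respect to the basis {E₁₁, E₁₂, E₂₁, E₂₂}.
Form the matrix with b₁, b₂ as columns and reduce.
Reduction leaves 2 leading entries, giving rank 2.

2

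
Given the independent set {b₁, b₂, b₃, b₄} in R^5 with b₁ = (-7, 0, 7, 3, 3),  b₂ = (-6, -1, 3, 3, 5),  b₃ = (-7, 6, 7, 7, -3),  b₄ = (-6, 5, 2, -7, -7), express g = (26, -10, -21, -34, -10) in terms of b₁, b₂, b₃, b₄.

Set up the augmented matrix [b₁ | b₂ | b₃ | b₄ | g] and row-reduce.
Row-reducing the augmented matrix gives the unique coefficients (a₁, …, a₄) = (1, -3, -3, 1).

g = b₁ - 3b₂ - 3b₃ + b₄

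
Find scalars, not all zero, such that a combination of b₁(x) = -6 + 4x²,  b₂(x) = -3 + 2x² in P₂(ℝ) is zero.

Pass to coordinate vectors relative to the basis {1, x, x²}.
Row-reduce the matrix with b₁, b₂ as columns; the null space gives the coefficients.
A generator of the null space is (1, -2).

b₁ - 2b₂ = 0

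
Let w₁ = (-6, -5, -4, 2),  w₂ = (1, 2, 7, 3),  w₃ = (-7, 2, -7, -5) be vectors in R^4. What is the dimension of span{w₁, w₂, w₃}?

3

Form the matrix with w₁, w₂, w₃ as columns and reduce.
The echelon form has 3 nonzero rows, so the rank is 3.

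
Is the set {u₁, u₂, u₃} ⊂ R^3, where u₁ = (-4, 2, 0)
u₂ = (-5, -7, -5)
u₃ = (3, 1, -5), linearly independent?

linearly independent

Form the 3×3 matrix with these as columns; its determinant is -240.
A nonzero determinant means the columns are linearly independent.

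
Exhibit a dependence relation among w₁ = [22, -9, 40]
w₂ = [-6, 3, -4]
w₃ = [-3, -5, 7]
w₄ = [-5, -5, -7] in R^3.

w₁ + 3w₂ - 2w₃ + 2w₄ = 0

Solve the homogeneous system with w₁, w₂, w₃, w₄ as columns by row-reducing the coefficient matrix.
The free variable yields coefficients (1, 3, -2, 2) (any nonzero multiple also works).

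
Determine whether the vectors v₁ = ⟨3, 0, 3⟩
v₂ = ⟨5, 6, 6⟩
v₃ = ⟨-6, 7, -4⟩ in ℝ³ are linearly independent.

Place the vectors as rows of a 3×3 matrix and reduce to echelon form.
The reduction yields 3 nonzero rows, so the rank is 3.
Since rank = 3 (the number of vectors), the set is linearly independent.

linearly independent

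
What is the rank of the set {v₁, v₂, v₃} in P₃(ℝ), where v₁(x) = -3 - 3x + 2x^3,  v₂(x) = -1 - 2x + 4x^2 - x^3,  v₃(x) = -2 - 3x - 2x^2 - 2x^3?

3

Represent each element by its coordinate vector in ℝ⁴.
Form the matrix with v₁, v₂, v₃ as columns and reduce.
The echelon form has 3 nonzero rows, so the rank is 3.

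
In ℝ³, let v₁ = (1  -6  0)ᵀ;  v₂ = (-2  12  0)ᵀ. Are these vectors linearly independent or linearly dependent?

One vector is a scalar multiple of another, so the set is dependent.

linearly dependent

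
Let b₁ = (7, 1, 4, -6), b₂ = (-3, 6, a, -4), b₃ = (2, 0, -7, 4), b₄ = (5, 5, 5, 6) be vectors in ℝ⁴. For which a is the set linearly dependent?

The set is linearly dependent precisely when det[b₁; b₂; b₃; b₄] = 0.
Expanding, det = 192*a - 5568.
This vanishes exactly when a = 29.

a = 29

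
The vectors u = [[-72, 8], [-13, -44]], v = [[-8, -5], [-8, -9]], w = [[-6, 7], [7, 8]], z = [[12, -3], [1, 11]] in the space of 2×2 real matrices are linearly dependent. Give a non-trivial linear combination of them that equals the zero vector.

u - 3v - 2w + 3z = 0

Take coordinates with respect to {E₁₁, E₁₂, E₂₁, E₂₂}.
Row-reduce the matrix with u, v, w, z as columns; the null space gives the coefficients.
One solution (up to scaling) is (1, -3, -2, 3).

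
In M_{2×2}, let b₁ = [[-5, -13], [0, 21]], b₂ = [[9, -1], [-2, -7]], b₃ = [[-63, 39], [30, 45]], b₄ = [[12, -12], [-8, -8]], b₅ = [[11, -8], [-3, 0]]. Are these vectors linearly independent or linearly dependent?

linearly dependent

Write each element as a coordinate vector in ℝ⁴ using {E₁₁, E₁₂, E₂₁, E₂₂}.
There are 5 vectors in a 4-dimensional space, so they cannot be linearly independent.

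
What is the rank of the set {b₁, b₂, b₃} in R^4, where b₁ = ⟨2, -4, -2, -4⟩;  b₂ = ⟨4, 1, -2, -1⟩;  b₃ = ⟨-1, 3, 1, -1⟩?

3

Apply Gaussian elimination to the matrix whose rows are b₁, b₂, b₃.
There are 3 pivot columns, so rank = 3.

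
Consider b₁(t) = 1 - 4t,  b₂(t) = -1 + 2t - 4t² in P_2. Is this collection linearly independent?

Write each element as a coordinate vector in ℝ³ using {1, t, t²}.
Place the vectors as rows of a 2×3 matrix and reduce to echelon form.
The reduction yields 2 nonzero rows, so the rank is 2.
Since rank = 2 (the number of vectors), the set is linearly independent.

linearly independent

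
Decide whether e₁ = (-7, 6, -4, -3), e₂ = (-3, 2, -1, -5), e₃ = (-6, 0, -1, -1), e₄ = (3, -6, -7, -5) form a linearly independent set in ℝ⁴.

linearly independent

Row-reduce the matrix whose columns are e₁, e₂, e₃, e₄.
The reduction yields 4 nonzero rows, so the rank is 4.
Since rank = 4 (the number of vectors), the set is linearly independent.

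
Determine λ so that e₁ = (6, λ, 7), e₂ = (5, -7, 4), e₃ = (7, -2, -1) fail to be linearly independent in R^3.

λ = -11

The set is linearly dependent precisely when det[e₁; e₂; e₃] = 0.
Cofactor expansion gives det = 33*λ + 363.
Solving 33*λ + 363 = 0 yields λ = -11.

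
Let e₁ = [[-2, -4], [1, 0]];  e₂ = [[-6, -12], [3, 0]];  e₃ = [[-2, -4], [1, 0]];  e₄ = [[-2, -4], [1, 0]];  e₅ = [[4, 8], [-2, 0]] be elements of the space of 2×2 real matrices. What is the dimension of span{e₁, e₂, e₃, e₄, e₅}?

dim = 1

Represent each element by its coordinate vector in ℝ⁴.
Apply Gaussian elimination to the matrix whose rows are e₁, e₂, e₃, e₄, e₅.
There is 1 pivot column, so rank = 1.
(With 5 elements in a 4-dimensional space the rank is at most 4.)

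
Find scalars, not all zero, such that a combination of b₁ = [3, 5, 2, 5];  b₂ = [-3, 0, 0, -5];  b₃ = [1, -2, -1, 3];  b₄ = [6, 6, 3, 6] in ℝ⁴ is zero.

3b₂ + 3b₃ + b₄ = 0

Solve the homogeneous system with b₁, b₂, b₃, b₄ as columns by row-reducing the coefficient matrix.
A generator of the null space is (0, 3, 3, 1).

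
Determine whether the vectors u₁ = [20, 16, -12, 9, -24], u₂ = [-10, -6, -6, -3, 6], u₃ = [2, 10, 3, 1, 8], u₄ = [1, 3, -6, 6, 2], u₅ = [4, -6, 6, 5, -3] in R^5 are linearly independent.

Row-reduce the matrix whose columns are u₁, u₂, u₃, u₄, u₅.
The reduction yields 4 nonzero rows, so the rank is 4.
Since rank 4 < 5, the set is linearly dependent.

linearly dependent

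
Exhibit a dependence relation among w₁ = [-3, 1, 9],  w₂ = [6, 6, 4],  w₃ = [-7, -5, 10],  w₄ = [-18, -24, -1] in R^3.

3w₁ + w₂ - 3w₃ + w₄ = 0

Write the vectors as columns of a matrix and find a nonzero vector in its null space.
The free variable yields coefficients (3, 1, -3, 1) (any nonzero multiple also works).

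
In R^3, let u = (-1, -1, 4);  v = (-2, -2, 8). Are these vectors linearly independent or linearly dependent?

linearly dependent

Place the vectors as rows of a 2×3 matrix and reduce to echelon form.
The reduction yields 1 nonzero row, so the rank is 1.
Since rank 1 < 2, the set is linearly dependent.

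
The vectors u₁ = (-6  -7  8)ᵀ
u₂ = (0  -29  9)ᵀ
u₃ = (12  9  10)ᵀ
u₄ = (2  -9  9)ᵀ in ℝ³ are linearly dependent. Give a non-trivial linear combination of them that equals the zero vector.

u₁ + u₂ + u₃ - 3u₄ = 0

Set up α₁u₁ + … + α₄u₄ = 0 and solve the homogeneous system.
The free variable yields coefficients (1, 1, 1, -3) (any nonzero multiple also works).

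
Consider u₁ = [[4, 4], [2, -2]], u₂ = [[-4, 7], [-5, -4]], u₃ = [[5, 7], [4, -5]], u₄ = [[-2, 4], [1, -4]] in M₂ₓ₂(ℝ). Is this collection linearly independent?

linearly independent

Take coordinates with respect to the standard basis {E₁₁, E₁₂, E₂₁, E₂₂}.
Form the 4×4 matrix with these as columns; its determinant is 70.
A nonzero determinant means the columns are linearly independent.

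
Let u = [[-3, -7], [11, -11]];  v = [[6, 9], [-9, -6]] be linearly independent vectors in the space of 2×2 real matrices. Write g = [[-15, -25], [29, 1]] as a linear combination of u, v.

g = u - 2v

Identify each element with its coordinate vector in ℝ⁴ via {E₁₁, E₁₂, E₂₁, E₂₂}.
Solve the system with u, v as columns and g as the right-hand side.
Back-substitution yields (α₁, α₂) = (1, -2).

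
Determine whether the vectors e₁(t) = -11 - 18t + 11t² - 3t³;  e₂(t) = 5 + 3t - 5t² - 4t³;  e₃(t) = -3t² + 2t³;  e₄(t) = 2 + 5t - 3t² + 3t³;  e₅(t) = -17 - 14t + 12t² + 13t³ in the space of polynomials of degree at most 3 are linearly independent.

linearly dependent

Write each element as a coordinate vector in ℝ⁴ using {1, t, …, t³}.
There are 5 vectors in a 4-dimensional space, so they cannot be linearly independent.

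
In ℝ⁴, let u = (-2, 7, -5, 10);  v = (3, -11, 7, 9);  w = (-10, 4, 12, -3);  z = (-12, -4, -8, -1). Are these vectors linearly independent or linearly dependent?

Place the vectors as rows of a 4×4 matrix and reduce to echelon form.
The reduction yields 4 nonzero rows, so the rank is 4.
Since rank = 4 (the number of vectors), the set is linearly independent.

linearly independent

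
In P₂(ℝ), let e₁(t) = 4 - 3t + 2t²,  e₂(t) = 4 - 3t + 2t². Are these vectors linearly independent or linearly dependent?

Write each element as a coordinate vector in ℝ³ using {1, t, t²}.
Place the vectors as rows of a 2×3 matrix and reduce to echelon form.
The reduction yields 1 nonzero row, so the rank is 1.
Since rank 1 < 2, the set is linearly dependent.
Indeed e₁ - e₂ = 0.

linearly dependent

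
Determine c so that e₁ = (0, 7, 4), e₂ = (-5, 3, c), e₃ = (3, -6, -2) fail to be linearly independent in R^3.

c = -2/3

The set is linearly dependent precisely when det[e₁; e₂; e₃] = 0.
Cofactor expansion gives det = 21*c + 14.
Setting this to zero gives c = -2/3.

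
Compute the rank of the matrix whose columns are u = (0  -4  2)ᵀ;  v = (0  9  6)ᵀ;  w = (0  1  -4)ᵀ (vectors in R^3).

rank 2

Put the 3×3 matrix [u|v|w] into echelon form.
The echelon form has 2 nonzero rows, so the rank is 2.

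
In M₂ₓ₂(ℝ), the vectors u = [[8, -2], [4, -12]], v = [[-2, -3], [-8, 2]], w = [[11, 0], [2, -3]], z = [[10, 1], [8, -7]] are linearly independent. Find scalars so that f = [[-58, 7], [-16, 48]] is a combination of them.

f = -4u + v - 4w + 2z

Take coordinate vectors relative to {E₁₁, E₁₂, E₂₁, E₂₂}.
Write f = α₁u + … + α₄z and equate components.
The system has the unique solution (α₁, …, α₄) = (-4, 1, -4, 2).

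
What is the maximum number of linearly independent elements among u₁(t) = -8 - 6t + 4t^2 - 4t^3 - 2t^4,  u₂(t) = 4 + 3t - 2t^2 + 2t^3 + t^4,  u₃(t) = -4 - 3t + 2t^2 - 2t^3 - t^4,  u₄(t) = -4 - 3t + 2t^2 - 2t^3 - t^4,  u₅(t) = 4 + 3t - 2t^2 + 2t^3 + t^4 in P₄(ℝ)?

1

Use coordinates relative to {1, t, …, t^4}.
Put the 5×5 matrix [u₁|u₂|u₃|u₄|u₅] into echelon form.
Exactly 1 pivot survives; hence the rank is 1.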